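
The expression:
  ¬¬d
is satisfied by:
  {d: True}


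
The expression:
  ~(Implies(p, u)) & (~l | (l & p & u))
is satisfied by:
  {p: True, u: False, l: False}


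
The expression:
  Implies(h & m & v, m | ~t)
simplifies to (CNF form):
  True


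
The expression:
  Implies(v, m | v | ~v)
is always true.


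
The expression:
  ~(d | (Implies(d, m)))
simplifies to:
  False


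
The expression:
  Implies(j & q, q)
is always true.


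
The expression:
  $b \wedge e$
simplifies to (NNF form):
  $b \wedge e$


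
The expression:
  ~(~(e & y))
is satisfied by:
  {e: True, y: True}


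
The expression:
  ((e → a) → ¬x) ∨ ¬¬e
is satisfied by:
  {e: True, x: False}
  {x: False, e: False}
  {x: True, e: True}


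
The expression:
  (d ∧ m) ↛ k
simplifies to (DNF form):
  d ∧ m ∧ ¬k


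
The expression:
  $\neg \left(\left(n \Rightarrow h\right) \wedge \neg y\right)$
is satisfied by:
  {y: True, n: True, h: False}
  {y: True, n: False, h: False}
  {y: True, h: True, n: True}
  {y: True, h: True, n: False}
  {n: True, h: False, y: False}


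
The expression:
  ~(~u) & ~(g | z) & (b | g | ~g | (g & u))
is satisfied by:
  {u: True, g: False, z: False}


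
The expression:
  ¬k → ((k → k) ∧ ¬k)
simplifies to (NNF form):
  True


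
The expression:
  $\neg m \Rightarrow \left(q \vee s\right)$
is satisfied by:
  {q: True, m: True, s: True}
  {q: True, m: True, s: False}
  {q: True, s: True, m: False}
  {q: True, s: False, m: False}
  {m: True, s: True, q: False}
  {m: True, s: False, q: False}
  {s: True, m: False, q: False}


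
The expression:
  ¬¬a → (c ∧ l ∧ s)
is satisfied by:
  {s: True, c: True, l: True, a: False}
  {s: True, c: True, l: False, a: False}
  {s: True, l: True, c: False, a: False}
  {s: True, l: False, c: False, a: False}
  {c: True, l: True, s: False, a: False}
  {c: True, l: False, s: False, a: False}
  {l: True, s: False, c: False, a: False}
  {l: False, s: False, c: False, a: False}
  {a: True, s: True, c: True, l: True}


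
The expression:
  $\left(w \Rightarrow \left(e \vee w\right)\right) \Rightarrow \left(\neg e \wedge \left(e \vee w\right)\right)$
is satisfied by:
  {w: True, e: False}


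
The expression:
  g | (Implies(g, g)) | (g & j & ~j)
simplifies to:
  True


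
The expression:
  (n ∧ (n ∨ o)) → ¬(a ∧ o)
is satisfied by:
  {o: False, n: False, a: False}
  {a: True, o: False, n: False}
  {n: True, o: False, a: False}
  {a: True, n: True, o: False}
  {o: True, a: False, n: False}
  {a: True, o: True, n: False}
  {n: True, o: True, a: False}


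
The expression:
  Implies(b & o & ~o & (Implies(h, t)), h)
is always true.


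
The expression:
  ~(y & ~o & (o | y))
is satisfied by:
  {o: True, y: False}
  {y: False, o: False}
  {y: True, o: True}


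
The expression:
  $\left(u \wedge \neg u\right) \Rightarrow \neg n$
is always true.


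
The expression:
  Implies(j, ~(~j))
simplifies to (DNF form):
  True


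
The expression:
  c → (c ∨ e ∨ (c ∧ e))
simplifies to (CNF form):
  True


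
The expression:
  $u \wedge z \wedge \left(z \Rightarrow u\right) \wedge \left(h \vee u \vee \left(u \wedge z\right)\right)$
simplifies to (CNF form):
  $u \wedge z$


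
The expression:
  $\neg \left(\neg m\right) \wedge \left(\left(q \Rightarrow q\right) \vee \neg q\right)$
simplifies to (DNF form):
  $m$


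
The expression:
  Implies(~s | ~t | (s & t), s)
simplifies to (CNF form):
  s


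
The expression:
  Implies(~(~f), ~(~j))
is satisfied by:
  {j: True, f: False}
  {f: False, j: False}
  {f: True, j: True}


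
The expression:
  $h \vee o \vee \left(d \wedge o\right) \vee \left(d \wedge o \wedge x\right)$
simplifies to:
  $h \vee o$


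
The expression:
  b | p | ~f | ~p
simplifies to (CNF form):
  True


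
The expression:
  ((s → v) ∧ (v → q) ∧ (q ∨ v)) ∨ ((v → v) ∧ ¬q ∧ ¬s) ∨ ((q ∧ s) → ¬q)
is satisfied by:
  {v: True, s: False, q: False}
  {s: False, q: False, v: False}
  {v: True, q: True, s: False}
  {q: True, s: False, v: False}
  {v: True, s: True, q: False}
  {s: True, v: False, q: False}
  {v: True, q: True, s: True}


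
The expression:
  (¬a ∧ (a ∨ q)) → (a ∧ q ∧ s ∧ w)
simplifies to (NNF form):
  a ∨ ¬q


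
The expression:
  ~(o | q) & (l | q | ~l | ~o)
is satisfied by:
  {q: False, o: False}


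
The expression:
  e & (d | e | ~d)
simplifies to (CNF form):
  e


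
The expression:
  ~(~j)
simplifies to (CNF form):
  j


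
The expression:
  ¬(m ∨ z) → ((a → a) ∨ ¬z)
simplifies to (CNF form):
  True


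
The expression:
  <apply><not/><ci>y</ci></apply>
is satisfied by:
  {y: False}


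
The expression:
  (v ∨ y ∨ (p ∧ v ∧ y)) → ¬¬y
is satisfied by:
  {y: True, v: False}
  {v: False, y: False}
  {v: True, y: True}


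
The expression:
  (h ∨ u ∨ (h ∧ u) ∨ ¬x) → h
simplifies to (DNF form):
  h ∨ (x ∧ ¬u)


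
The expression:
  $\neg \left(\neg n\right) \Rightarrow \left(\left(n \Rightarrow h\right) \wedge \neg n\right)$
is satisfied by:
  {n: False}


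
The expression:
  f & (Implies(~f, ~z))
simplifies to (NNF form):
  f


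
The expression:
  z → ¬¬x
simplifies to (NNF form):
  x ∨ ¬z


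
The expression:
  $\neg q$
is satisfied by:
  {q: False}


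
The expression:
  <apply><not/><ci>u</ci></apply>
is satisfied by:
  {u: False}


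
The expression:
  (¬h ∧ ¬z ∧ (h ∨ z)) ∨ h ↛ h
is never true.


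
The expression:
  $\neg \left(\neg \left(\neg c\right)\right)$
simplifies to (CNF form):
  $\neg c$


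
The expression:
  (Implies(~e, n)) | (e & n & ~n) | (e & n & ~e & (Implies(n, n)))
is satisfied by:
  {n: True, e: True}
  {n: True, e: False}
  {e: True, n: False}


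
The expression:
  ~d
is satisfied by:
  {d: False}


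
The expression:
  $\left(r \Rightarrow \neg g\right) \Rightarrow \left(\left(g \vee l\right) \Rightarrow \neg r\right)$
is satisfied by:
  {g: True, l: False, r: False}
  {l: False, r: False, g: False}
  {r: True, g: True, l: False}
  {r: True, l: False, g: False}
  {g: True, l: True, r: False}
  {l: True, g: False, r: False}
  {r: True, l: True, g: True}


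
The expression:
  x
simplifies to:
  x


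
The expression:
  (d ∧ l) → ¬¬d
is always true.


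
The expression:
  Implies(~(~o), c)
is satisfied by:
  {c: True, o: False}
  {o: False, c: False}
  {o: True, c: True}


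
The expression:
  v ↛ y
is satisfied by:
  {v: True, y: False}


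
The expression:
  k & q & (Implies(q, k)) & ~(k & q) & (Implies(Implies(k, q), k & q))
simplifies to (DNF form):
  False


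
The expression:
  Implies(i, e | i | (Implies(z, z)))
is always true.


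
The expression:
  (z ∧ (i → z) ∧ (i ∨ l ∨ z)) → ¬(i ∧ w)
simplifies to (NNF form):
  ¬i ∨ ¬w ∨ ¬z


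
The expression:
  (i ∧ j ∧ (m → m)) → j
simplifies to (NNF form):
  True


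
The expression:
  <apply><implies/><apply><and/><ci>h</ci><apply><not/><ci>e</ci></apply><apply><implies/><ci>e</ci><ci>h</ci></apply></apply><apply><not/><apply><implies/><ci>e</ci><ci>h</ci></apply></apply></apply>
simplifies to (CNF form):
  <apply><or/><ci>e</ci><apply><not/><ci>h</ci></apply></apply>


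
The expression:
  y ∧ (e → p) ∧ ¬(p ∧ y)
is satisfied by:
  {y: True, e: False, p: False}


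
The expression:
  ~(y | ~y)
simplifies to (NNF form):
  False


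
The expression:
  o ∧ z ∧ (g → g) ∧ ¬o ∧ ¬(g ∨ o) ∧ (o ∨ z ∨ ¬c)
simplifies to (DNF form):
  False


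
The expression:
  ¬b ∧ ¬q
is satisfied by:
  {q: False, b: False}


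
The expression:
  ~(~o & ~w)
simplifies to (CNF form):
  o | w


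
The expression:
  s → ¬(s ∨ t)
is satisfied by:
  {s: False}


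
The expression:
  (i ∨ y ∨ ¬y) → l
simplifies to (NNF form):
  l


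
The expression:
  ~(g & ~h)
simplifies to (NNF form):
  h | ~g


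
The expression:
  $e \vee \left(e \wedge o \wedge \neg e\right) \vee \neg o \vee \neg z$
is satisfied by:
  {e: True, o: False, z: False}
  {o: False, z: False, e: False}
  {z: True, e: True, o: False}
  {z: True, o: False, e: False}
  {e: True, o: True, z: False}
  {o: True, e: False, z: False}
  {z: True, o: True, e: True}


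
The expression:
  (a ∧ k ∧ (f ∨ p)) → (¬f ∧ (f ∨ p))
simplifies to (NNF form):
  ¬a ∨ ¬f ∨ ¬k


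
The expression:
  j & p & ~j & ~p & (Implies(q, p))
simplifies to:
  False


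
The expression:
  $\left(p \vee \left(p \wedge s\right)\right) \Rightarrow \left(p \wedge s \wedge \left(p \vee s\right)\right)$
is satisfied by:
  {s: True, p: False}
  {p: False, s: False}
  {p: True, s: True}


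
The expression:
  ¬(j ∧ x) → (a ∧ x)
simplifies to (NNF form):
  x ∧ (a ∨ j)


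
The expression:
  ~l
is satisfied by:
  {l: False}


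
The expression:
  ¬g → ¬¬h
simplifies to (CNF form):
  g ∨ h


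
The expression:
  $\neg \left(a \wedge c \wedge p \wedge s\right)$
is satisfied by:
  {s: False, c: False, p: False, a: False}
  {a: True, s: False, c: False, p: False}
  {p: True, s: False, c: False, a: False}
  {a: True, p: True, s: False, c: False}
  {c: True, a: False, s: False, p: False}
  {a: True, c: True, s: False, p: False}
  {p: True, c: True, a: False, s: False}
  {a: True, p: True, c: True, s: False}
  {s: True, p: False, c: False, a: False}
  {a: True, s: True, p: False, c: False}
  {p: True, s: True, a: False, c: False}
  {a: True, p: True, s: True, c: False}
  {c: True, s: True, p: False, a: False}
  {a: True, c: True, s: True, p: False}
  {p: True, c: True, s: True, a: False}


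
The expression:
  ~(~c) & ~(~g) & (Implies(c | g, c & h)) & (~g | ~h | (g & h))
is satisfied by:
  {h: True, c: True, g: True}


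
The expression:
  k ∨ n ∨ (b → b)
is always true.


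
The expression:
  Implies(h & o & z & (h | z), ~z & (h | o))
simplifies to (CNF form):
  ~h | ~o | ~z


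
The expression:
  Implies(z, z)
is always true.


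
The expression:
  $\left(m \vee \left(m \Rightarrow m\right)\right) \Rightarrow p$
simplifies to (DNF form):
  $p$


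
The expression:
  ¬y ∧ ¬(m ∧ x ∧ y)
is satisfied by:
  {y: False}


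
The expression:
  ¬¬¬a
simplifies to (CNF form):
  ¬a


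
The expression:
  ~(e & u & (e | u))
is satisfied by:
  {u: False, e: False}
  {e: True, u: False}
  {u: True, e: False}


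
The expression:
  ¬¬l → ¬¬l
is always true.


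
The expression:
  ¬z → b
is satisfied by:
  {b: True, z: True}
  {b: True, z: False}
  {z: True, b: False}


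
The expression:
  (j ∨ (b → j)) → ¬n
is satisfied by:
  {b: True, j: False, n: False}
  {j: False, n: False, b: False}
  {b: True, j: True, n: False}
  {j: True, b: False, n: False}
  {n: True, b: True, j: False}


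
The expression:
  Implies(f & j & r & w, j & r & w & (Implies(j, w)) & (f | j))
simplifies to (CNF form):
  True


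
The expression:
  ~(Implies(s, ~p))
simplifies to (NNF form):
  p & s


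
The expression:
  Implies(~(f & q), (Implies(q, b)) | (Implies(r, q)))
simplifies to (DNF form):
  True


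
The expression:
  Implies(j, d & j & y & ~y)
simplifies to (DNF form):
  ~j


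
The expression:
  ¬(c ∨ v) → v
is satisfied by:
  {c: True, v: True}
  {c: True, v: False}
  {v: True, c: False}


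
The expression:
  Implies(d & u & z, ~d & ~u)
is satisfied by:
  {u: False, z: False, d: False}
  {d: True, u: False, z: False}
  {z: True, u: False, d: False}
  {d: True, z: True, u: False}
  {u: True, d: False, z: False}
  {d: True, u: True, z: False}
  {z: True, u: True, d: False}


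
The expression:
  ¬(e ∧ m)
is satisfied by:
  {m: False, e: False}
  {e: True, m: False}
  {m: True, e: False}


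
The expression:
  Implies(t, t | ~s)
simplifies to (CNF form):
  True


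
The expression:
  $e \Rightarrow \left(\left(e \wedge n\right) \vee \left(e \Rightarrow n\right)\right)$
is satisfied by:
  {n: True, e: False}
  {e: False, n: False}
  {e: True, n: True}


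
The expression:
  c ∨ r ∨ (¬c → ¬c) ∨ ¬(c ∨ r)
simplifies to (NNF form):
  True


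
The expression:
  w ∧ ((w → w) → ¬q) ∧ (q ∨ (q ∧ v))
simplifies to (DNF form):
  False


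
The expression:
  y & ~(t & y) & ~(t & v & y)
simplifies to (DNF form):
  y & ~t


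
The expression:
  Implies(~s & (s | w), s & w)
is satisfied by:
  {s: True, w: False}
  {w: False, s: False}
  {w: True, s: True}


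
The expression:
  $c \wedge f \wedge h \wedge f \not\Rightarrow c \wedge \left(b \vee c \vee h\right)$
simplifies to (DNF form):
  $\text{False}$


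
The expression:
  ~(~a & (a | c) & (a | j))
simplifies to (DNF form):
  a | ~c | ~j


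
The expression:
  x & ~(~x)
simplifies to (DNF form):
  x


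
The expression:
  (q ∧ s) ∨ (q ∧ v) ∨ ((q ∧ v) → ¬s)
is always true.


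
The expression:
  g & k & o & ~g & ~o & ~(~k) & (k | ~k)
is never true.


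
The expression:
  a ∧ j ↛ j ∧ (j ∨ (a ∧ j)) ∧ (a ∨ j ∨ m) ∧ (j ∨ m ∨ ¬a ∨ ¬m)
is never true.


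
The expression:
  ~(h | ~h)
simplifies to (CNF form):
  False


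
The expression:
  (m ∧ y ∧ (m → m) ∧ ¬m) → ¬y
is always true.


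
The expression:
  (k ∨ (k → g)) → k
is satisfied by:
  {k: True}


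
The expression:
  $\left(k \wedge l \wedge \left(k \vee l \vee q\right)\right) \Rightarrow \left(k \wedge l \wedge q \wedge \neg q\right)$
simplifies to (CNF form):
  $\neg k \vee \neg l$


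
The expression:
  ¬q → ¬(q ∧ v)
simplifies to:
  True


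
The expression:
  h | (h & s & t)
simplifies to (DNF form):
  h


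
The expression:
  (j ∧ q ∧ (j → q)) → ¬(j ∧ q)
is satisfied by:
  {q: False, j: False}
  {j: True, q: False}
  {q: True, j: False}


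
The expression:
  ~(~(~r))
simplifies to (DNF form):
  ~r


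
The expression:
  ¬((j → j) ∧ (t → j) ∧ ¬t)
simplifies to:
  t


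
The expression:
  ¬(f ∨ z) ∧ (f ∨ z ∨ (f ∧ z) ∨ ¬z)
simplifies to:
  ¬f ∧ ¬z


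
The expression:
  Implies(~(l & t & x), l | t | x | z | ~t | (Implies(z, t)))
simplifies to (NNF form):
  True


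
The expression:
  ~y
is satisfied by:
  {y: False}


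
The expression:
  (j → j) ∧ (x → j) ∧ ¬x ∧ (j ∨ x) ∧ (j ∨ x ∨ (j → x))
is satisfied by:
  {j: True, x: False}


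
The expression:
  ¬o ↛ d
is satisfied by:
  {d: False, o: False}


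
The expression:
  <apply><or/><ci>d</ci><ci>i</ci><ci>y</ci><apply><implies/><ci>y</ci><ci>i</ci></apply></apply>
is always true.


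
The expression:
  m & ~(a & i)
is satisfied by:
  {m: True, a: False, i: False}
  {i: True, m: True, a: False}
  {a: True, m: True, i: False}


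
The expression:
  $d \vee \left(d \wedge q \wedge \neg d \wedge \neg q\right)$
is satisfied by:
  {d: True}


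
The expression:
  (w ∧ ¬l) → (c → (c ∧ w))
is always true.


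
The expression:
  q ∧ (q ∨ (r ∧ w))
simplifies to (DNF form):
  q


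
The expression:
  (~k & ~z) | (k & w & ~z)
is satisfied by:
  {w: True, z: False, k: False}
  {z: False, k: False, w: False}
  {w: True, k: True, z: False}


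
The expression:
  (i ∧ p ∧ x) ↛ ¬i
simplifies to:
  i ∧ p ∧ x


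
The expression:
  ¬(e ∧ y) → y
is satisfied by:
  {y: True}


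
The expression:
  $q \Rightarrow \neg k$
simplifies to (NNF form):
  $\neg k \vee \neg q$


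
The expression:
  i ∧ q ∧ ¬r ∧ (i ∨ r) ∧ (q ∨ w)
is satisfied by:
  {i: True, q: True, r: False}


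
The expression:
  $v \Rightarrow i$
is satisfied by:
  {i: True, v: False}
  {v: False, i: False}
  {v: True, i: True}


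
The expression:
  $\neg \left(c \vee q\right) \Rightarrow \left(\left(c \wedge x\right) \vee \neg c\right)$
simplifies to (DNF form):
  $\text{True}$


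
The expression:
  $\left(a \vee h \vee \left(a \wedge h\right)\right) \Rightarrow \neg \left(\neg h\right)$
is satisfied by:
  {h: True, a: False}
  {a: False, h: False}
  {a: True, h: True}


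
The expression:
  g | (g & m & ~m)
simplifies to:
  g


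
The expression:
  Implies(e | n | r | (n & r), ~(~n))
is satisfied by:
  {n: True, e: False, r: False}
  {r: True, n: True, e: False}
  {n: True, e: True, r: False}
  {r: True, n: True, e: True}
  {r: False, e: False, n: False}


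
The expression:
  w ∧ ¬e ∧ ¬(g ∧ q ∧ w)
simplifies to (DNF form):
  (w ∧ ¬e ∧ ¬g) ∨ (w ∧ ¬e ∧ ¬q)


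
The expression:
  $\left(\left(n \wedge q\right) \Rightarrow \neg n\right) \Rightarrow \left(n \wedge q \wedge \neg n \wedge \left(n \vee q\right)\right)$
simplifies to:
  $n \wedge q$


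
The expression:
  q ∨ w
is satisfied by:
  {q: True, w: True}
  {q: True, w: False}
  {w: True, q: False}


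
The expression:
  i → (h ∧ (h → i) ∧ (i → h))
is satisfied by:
  {h: True, i: False}
  {i: False, h: False}
  {i: True, h: True}


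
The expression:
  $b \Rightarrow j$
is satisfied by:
  {j: True, b: False}
  {b: False, j: False}
  {b: True, j: True}


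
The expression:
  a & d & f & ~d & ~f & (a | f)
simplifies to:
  False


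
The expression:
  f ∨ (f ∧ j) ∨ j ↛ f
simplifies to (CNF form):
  f ∨ j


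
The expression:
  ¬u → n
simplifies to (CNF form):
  n ∨ u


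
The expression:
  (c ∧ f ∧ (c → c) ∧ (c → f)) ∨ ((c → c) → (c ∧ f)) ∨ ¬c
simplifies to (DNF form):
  f ∨ ¬c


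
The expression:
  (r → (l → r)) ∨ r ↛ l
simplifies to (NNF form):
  True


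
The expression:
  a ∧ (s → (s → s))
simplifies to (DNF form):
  a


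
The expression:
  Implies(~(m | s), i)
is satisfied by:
  {i: True, m: True, s: True}
  {i: True, m: True, s: False}
  {i: True, s: True, m: False}
  {i: True, s: False, m: False}
  {m: True, s: True, i: False}
  {m: True, s: False, i: False}
  {s: True, m: False, i: False}


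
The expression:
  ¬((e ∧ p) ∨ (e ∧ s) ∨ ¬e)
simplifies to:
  e ∧ ¬p ∧ ¬s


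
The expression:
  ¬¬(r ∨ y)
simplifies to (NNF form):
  r ∨ y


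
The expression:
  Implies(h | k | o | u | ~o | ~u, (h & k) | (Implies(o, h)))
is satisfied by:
  {h: True, o: False}
  {o: False, h: False}
  {o: True, h: True}


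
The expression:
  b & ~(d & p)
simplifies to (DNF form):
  (b & ~d) | (b & ~p)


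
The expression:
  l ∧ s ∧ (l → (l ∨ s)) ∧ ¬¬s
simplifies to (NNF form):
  l ∧ s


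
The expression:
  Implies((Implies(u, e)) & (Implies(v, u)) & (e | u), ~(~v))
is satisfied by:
  {v: True, e: False}
  {e: False, v: False}
  {e: True, v: True}


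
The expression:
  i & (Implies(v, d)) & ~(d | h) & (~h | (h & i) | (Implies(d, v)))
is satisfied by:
  {i: True, d: False, v: False, h: False}


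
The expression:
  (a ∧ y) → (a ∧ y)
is always true.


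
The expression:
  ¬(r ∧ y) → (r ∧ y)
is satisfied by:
  {r: True, y: True}


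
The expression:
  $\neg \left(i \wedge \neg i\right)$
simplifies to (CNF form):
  $\text{True}$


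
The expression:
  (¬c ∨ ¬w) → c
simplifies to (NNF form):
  c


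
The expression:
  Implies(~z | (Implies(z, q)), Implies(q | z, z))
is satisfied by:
  {z: True, q: False}
  {q: False, z: False}
  {q: True, z: True}


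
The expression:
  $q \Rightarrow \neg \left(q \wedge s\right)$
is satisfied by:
  {s: False, q: False}
  {q: True, s: False}
  {s: True, q: False}


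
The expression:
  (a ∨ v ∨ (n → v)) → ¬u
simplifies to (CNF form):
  (n ∨ ¬u) ∧ (¬a ∨ ¬u) ∧ (¬u ∨ ¬v)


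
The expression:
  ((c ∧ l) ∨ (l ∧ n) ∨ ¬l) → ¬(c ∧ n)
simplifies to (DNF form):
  ¬c ∨ ¬n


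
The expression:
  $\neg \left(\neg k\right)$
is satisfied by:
  {k: True}


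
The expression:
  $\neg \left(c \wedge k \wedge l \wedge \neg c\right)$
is always true.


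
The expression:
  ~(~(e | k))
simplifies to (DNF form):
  e | k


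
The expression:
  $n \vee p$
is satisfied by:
  {n: True, p: True}
  {n: True, p: False}
  {p: True, n: False}


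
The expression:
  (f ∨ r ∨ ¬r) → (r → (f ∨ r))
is always true.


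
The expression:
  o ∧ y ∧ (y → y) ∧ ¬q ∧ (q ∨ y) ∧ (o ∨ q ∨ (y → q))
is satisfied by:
  {o: True, y: True, q: False}


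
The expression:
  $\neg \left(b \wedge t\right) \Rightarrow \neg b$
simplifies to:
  $t \vee \neg b$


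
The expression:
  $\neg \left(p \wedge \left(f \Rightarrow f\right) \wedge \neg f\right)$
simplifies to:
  $f \vee \neg p$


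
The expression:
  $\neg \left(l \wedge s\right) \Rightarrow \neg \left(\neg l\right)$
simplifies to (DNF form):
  $l$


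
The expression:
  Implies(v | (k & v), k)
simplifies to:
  k | ~v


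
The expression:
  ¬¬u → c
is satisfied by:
  {c: True, u: False}
  {u: False, c: False}
  {u: True, c: True}


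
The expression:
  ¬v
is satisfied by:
  {v: False}


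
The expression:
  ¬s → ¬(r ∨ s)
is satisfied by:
  {s: True, r: False}
  {r: False, s: False}
  {r: True, s: True}


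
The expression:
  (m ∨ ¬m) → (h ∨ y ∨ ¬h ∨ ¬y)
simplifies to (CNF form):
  True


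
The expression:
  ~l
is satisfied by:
  {l: False}


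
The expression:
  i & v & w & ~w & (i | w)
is never true.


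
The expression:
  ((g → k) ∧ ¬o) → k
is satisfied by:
  {k: True, o: True, g: True}
  {k: True, o: True, g: False}
  {k: True, g: True, o: False}
  {k: True, g: False, o: False}
  {o: True, g: True, k: False}
  {o: True, g: False, k: False}
  {g: True, o: False, k: False}


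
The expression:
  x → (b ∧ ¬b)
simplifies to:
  ¬x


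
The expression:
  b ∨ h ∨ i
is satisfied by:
  {i: True, b: True, h: True}
  {i: True, b: True, h: False}
  {i: True, h: True, b: False}
  {i: True, h: False, b: False}
  {b: True, h: True, i: False}
  {b: True, h: False, i: False}
  {h: True, b: False, i: False}


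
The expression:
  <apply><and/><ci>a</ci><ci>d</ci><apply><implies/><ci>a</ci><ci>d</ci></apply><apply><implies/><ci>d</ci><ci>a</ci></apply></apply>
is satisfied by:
  {a: True, d: True}


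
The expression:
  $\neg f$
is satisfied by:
  {f: False}


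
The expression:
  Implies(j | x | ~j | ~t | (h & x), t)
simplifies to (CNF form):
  t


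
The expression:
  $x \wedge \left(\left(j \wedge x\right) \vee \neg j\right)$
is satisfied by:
  {x: True}


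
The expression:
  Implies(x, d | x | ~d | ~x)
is always true.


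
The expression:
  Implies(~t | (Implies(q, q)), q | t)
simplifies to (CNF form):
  q | t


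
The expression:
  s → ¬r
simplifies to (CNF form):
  ¬r ∨ ¬s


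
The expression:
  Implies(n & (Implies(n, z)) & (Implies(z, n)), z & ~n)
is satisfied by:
  {z: False, n: False}
  {n: True, z: False}
  {z: True, n: False}


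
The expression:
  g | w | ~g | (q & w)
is always true.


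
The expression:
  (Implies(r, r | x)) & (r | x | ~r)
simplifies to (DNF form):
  True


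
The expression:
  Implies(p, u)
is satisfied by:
  {u: True, p: False}
  {p: False, u: False}
  {p: True, u: True}


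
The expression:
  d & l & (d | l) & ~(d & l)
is never true.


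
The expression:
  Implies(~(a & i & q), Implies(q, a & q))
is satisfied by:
  {a: True, q: False}
  {q: False, a: False}
  {q: True, a: True}


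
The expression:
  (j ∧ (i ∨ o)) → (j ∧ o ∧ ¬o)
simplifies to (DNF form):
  (¬i ∧ ¬o) ∨ ¬j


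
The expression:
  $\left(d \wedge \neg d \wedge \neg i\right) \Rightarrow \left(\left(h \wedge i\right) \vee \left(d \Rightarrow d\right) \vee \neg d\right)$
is always true.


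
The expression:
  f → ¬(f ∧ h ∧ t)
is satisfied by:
  {h: False, t: False, f: False}
  {f: True, h: False, t: False}
  {t: True, h: False, f: False}
  {f: True, t: True, h: False}
  {h: True, f: False, t: False}
  {f: True, h: True, t: False}
  {t: True, h: True, f: False}


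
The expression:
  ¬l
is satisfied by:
  {l: False}


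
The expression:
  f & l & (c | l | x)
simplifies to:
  f & l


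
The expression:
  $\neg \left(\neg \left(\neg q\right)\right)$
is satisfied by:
  {q: False}


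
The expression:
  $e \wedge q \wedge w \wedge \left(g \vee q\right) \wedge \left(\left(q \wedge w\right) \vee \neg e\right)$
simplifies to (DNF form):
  $e \wedge q \wedge w$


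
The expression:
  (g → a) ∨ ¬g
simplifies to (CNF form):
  a ∨ ¬g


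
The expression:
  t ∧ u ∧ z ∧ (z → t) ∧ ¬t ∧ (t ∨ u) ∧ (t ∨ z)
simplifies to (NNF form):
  False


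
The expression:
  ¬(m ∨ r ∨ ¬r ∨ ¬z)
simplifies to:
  False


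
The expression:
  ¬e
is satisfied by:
  {e: False}


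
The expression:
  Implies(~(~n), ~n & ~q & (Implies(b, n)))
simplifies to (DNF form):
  ~n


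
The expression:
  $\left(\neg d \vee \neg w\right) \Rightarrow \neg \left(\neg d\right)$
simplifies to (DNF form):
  $d$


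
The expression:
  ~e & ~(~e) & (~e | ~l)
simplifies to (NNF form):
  False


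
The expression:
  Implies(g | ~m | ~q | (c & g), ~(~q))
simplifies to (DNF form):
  q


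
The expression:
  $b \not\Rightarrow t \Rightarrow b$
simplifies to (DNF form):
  $\text{True}$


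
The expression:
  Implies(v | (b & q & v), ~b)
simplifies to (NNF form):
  ~b | ~v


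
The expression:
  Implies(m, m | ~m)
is always true.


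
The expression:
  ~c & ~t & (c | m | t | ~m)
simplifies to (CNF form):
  ~c & ~t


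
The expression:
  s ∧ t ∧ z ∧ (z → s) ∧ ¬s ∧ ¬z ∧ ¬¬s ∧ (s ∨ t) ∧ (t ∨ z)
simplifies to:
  False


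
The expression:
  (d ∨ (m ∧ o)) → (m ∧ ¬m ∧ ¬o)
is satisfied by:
  {d: False, m: False, o: False}
  {o: True, d: False, m: False}
  {m: True, d: False, o: False}


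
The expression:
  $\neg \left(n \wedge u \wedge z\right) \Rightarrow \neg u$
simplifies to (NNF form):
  $\left(n \wedge z\right) \vee \neg u$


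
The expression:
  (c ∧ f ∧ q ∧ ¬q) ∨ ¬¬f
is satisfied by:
  {f: True}


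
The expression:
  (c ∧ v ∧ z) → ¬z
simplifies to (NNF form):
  ¬c ∨ ¬v ∨ ¬z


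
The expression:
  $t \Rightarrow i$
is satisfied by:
  {i: True, t: False}
  {t: False, i: False}
  {t: True, i: True}


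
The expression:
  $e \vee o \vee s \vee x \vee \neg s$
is always true.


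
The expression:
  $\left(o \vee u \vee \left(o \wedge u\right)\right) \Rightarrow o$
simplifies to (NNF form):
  $o \vee \neg u$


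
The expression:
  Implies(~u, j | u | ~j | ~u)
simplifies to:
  True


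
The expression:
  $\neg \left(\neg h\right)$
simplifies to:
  $h$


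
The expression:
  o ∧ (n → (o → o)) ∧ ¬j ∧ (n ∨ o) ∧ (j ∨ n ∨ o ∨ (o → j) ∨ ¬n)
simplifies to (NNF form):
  o ∧ ¬j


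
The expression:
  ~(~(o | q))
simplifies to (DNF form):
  o | q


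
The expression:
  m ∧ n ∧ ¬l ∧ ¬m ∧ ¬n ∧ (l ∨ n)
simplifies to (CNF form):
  False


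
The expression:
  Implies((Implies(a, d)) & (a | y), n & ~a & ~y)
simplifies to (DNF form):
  (a & ~d) | (~a & ~y)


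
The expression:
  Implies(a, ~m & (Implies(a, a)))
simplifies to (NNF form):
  ~a | ~m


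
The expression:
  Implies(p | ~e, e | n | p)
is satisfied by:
  {n: True, e: True, p: True}
  {n: True, e: True, p: False}
  {n: True, p: True, e: False}
  {n: True, p: False, e: False}
  {e: True, p: True, n: False}
  {e: True, p: False, n: False}
  {p: True, e: False, n: False}


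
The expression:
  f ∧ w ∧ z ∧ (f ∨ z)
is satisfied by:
  {z: True, w: True, f: True}


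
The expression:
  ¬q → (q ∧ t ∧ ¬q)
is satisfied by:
  {q: True}


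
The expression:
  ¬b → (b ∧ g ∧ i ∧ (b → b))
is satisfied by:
  {b: True}


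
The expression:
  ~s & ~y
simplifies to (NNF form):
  ~s & ~y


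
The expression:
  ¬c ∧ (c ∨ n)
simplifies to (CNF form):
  n ∧ ¬c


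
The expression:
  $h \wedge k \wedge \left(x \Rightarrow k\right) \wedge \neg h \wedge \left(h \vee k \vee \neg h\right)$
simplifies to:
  $\text{False}$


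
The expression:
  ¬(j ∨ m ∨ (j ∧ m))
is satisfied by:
  {j: False, m: False}


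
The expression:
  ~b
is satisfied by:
  {b: False}


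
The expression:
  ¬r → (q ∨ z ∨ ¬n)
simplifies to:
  q ∨ r ∨ z ∨ ¬n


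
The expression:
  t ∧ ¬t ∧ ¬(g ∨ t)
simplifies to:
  False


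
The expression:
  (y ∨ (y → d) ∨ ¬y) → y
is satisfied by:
  {y: True}


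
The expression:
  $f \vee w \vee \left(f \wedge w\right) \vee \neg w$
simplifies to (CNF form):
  $\text{True}$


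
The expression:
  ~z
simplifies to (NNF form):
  ~z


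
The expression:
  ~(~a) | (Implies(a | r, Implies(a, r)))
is always true.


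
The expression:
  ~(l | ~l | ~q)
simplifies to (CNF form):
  False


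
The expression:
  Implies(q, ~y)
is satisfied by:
  {q: False, y: False}
  {y: True, q: False}
  {q: True, y: False}


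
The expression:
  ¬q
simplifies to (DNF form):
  ¬q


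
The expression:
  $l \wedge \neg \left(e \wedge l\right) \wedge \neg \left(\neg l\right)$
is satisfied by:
  {l: True, e: False}


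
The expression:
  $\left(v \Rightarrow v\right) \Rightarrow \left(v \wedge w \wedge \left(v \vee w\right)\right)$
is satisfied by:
  {w: True, v: True}


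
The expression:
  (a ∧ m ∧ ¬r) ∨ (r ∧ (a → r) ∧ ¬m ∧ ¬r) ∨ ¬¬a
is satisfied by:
  {a: True}


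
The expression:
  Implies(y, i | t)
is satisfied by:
  {i: True, t: True, y: False}
  {i: True, t: False, y: False}
  {t: True, i: False, y: False}
  {i: False, t: False, y: False}
  {i: True, y: True, t: True}
  {i: True, y: True, t: False}
  {y: True, t: True, i: False}


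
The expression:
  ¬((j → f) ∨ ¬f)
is never true.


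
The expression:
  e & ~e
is never true.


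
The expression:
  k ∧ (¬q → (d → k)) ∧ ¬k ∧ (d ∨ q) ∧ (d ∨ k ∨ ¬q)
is never true.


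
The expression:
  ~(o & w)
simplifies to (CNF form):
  ~o | ~w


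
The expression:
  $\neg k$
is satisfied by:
  {k: False}


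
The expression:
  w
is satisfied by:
  {w: True}


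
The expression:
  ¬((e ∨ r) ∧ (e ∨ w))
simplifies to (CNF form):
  ¬e ∧ (¬r ∨ ¬w)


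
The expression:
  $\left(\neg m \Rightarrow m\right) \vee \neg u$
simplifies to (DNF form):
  $m \vee \neg u$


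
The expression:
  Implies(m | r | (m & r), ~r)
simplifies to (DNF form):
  ~r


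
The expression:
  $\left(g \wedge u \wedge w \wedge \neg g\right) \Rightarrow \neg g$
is always true.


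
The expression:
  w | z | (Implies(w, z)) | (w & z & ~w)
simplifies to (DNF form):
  True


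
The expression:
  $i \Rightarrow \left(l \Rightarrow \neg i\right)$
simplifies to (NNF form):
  $\neg i \vee \neg l$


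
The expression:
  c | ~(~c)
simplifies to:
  c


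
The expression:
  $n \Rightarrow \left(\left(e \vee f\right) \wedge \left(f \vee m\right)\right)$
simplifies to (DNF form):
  $f \vee \left(e \wedge m\right) \vee \neg n$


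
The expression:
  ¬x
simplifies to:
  ¬x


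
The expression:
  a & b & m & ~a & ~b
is never true.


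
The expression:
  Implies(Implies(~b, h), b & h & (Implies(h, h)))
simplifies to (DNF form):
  (b & h) | (~b & ~h)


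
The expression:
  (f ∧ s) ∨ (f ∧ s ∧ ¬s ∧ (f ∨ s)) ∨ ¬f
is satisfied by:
  {s: True, f: False}
  {f: False, s: False}
  {f: True, s: True}


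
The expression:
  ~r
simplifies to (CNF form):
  ~r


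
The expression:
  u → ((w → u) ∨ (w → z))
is always true.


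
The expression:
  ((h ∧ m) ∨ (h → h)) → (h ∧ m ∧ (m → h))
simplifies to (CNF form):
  h ∧ m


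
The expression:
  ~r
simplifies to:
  ~r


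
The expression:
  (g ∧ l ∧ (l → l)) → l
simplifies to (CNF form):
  True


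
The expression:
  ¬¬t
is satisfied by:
  {t: True}


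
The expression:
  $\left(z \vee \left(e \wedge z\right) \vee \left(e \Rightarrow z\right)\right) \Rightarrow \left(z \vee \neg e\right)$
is always true.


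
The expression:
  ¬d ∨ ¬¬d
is always true.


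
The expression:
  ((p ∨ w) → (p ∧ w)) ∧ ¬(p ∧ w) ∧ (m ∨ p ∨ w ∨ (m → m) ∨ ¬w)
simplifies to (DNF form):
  ¬p ∧ ¬w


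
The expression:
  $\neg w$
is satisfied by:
  {w: False}


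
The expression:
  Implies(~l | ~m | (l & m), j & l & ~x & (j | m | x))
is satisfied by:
  {j: True, l: True, x: False}


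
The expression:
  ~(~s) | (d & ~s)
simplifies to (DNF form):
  d | s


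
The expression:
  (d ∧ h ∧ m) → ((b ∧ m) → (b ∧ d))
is always true.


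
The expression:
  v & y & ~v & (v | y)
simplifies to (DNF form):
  False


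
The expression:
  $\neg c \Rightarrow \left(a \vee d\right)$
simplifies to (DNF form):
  $a \vee c \vee d$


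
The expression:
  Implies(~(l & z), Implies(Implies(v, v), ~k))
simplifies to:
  ~k | (l & z)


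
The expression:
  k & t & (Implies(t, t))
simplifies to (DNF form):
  k & t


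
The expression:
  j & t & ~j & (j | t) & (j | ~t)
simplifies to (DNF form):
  False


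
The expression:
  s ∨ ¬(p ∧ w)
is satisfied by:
  {s: True, p: False, w: False}
  {p: False, w: False, s: False}
  {w: True, s: True, p: False}
  {w: True, p: False, s: False}
  {s: True, p: True, w: False}
  {p: True, s: False, w: False}
  {w: True, p: True, s: True}


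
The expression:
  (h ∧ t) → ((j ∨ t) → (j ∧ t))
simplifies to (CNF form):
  j ∨ ¬h ∨ ¬t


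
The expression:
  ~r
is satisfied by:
  {r: False}


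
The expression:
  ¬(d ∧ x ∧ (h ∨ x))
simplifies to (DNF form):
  ¬d ∨ ¬x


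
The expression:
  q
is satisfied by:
  {q: True}


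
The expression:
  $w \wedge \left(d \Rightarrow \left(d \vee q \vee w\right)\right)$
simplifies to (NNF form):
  $w$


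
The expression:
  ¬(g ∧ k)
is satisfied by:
  {g: False, k: False}
  {k: True, g: False}
  {g: True, k: False}


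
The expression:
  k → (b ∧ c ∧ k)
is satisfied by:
  {b: True, c: True, k: False}
  {b: True, c: False, k: False}
  {c: True, b: False, k: False}
  {b: False, c: False, k: False}
  {b: True, k: True, c: True}


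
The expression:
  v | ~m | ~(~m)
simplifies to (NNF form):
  True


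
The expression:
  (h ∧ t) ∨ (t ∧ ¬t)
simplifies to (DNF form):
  h ∧ t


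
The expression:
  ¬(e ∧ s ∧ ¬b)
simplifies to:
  b ∨ ¬e ∨ ¬s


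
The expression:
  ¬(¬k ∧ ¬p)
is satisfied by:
  {k: True, p: True}
  {k: True, p: False}
  {p: True, k: False}


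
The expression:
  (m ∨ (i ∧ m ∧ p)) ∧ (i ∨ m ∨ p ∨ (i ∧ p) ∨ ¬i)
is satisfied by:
  {m: True}


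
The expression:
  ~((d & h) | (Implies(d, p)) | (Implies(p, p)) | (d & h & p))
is never true.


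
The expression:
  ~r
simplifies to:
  ~r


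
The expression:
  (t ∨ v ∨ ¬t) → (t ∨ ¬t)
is always true.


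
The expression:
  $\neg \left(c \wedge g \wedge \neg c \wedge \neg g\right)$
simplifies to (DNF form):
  $\text{True}$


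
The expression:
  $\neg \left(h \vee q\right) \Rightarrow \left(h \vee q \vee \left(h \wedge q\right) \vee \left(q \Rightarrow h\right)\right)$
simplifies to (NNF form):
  $\text{True}$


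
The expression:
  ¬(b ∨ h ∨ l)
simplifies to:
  ¬b ∧ ¬h ∧ ¬l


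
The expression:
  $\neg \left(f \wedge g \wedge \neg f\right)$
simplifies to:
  $\text{True}$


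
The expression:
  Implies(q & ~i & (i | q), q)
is always true.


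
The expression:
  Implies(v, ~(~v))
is always true.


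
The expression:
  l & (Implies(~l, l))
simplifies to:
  l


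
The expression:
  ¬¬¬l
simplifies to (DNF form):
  ¬l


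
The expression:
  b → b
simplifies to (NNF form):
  True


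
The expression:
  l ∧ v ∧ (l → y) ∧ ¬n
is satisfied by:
  {v: True, y: True, l: True, n: False}


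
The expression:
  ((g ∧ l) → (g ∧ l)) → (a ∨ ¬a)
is always true.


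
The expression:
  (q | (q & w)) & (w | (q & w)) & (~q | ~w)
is never true.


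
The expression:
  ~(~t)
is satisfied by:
  {t: True}


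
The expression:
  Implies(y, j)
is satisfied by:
  {j: True, y: False}
  {y: False, j: False}
  {y: True, j: True}


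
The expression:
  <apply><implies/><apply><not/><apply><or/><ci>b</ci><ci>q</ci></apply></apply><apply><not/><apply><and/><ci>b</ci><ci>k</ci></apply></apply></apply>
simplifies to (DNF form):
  <true/>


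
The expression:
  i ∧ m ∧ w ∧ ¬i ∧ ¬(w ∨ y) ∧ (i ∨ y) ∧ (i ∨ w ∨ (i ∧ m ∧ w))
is never true.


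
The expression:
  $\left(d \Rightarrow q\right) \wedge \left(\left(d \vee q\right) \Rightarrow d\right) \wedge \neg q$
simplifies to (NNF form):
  $\neg d \wedge \neg q$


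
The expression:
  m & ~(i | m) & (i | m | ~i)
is never true.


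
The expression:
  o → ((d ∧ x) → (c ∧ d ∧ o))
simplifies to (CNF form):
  c ∨ ¬d ∨ ¬o ∨ ¬x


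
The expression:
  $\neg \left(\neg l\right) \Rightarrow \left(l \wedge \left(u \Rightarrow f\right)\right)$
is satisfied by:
  {f: True, l: False, u: False}
  {l: False, u: False, f: False}
  {u: True, f: True, l: False}
  {u: True, l: False, f: False}
  {f: True, l: True, u: False}
  {l: True, f: False, u: False}
  {u: True, l: True, f: True}


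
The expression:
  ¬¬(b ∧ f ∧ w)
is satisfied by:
  {w: True, b: True, f: True}


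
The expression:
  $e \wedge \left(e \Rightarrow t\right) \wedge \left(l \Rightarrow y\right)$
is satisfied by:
  {t: True, e: True, y: True, l: False}
  {t: True, e: True, l: False, y: False}
  {t: True, e: True, y: True, l: True}


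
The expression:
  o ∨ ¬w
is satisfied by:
  {o: True, w: False}
  {w: False, o: False}
  {w: True, o: True}


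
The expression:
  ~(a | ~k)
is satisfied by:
  {k: True, a: False}


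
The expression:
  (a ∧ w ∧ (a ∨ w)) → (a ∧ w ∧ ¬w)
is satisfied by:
  {w: False, a: False}
  {a: True, w: False}
  {w: True, a: False}


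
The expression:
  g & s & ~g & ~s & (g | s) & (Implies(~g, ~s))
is never true.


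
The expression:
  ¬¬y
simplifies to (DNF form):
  y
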